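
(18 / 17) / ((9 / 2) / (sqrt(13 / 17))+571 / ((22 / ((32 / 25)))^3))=-45527099904000000 / 10119791285314354921+140133243164062500* sqrt(221) / 10119791285314354921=0.20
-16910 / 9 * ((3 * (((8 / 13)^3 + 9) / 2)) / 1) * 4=-686038700 / 6591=-104087.19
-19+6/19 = -355/19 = -18.68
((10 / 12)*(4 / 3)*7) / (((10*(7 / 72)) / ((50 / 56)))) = 50 / 7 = 7.14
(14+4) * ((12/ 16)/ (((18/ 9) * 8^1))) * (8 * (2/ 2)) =6.75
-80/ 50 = -8/ 5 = -1.60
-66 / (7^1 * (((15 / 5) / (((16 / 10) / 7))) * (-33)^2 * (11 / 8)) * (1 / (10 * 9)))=-256 / 5929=-0.04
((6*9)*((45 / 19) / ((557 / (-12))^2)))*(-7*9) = -22044960 / 5894731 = -3.74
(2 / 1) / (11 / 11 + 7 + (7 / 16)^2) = 512 / 2097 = 0.24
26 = 26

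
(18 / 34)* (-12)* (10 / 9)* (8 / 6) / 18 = -80 / 153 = -0.52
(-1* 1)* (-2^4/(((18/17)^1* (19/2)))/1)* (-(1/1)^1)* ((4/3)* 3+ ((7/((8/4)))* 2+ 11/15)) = -47872/2565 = -18.66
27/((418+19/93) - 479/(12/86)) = -0.01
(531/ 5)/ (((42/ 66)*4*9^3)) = 649/ 11340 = 0.06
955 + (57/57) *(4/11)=10509/11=955.36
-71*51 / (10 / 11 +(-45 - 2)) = 78.56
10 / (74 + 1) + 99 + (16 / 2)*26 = 4607 / 15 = 307.13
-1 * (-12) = 12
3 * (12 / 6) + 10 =16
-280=-280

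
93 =93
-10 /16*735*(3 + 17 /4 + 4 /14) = -110775 /32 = -3461.72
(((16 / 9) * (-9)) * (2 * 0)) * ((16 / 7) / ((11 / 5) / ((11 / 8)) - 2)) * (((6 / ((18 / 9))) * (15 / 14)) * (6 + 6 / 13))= 0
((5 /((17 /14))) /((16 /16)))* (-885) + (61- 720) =-73153 /17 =-4303.12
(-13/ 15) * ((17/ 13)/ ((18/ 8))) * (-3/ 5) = 68/ 225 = 0.30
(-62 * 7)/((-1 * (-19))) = -434/19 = -22.84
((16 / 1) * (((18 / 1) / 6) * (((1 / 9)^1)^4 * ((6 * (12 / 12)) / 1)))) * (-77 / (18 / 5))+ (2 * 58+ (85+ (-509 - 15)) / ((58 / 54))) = -293.66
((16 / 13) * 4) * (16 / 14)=5.63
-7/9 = -0.78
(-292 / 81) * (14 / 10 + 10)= -5548 / 135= -41.10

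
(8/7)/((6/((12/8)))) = 2/7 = 0.29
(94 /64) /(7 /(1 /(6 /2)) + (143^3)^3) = 47 /800155353944841528448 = 0.00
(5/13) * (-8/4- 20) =-110/13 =-8.46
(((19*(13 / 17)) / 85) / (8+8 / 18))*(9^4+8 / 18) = 132.82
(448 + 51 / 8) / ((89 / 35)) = 127225 / 712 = 178.69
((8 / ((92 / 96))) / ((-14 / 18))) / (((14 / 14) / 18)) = -31104 / 161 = -193.19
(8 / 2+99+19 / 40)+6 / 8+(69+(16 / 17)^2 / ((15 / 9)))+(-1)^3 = 172.76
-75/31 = -2.42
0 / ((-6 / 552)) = 0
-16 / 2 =-8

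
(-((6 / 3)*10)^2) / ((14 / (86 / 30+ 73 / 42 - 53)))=203260 / 147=1382.72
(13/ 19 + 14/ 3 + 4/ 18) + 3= 1466/ 171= 8.57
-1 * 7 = -7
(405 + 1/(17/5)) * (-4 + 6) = 13780/17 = 810.59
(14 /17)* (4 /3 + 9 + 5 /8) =1841 /204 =9.02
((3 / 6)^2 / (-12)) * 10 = -5 / 24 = -0.21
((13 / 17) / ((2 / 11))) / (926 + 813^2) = 11 / 1731110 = 0.00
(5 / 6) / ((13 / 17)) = 85 / 78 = 1.09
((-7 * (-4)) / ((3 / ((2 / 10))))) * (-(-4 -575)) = 5404 / 5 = 1080.80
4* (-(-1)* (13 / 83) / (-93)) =-52 / 7719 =-0.01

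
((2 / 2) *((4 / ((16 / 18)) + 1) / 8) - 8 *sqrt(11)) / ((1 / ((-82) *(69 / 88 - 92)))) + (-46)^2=464531 / 64 - 658214 *sqrt(11) / 11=-191200.69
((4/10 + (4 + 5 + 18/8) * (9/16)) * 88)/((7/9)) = 213147/280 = 761.24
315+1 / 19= 5986 / 19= 315.05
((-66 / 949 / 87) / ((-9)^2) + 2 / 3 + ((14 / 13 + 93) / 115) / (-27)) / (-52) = -163135607 / 13330621980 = -0.01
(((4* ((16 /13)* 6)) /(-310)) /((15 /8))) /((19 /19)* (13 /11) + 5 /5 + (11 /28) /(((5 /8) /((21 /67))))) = -0.02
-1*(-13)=13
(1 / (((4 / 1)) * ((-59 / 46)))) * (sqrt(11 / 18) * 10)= -115 * sqrt(22) / 354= -1.52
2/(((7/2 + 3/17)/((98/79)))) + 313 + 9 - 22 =2969164/9875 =300.67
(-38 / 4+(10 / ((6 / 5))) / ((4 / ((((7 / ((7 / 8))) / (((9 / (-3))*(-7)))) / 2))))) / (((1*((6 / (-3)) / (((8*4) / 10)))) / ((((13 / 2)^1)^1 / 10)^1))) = 14911 / 1575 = 9.47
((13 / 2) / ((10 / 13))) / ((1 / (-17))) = -2873 / 20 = -143.65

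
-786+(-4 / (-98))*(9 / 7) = -269580 / 343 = -785.95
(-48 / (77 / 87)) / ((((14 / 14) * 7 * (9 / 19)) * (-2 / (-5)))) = -40.89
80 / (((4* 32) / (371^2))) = 688205 / 8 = 86025.62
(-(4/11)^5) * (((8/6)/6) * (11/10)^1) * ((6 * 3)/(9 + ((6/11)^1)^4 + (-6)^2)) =-2048/3300705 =-0.00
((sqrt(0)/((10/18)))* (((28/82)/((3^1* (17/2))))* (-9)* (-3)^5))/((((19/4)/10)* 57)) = 0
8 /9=0.89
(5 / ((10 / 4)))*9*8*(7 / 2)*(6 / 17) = 3024 / 17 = 177.88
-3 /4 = -0.75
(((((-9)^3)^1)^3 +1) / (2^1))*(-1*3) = 581130732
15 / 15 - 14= -13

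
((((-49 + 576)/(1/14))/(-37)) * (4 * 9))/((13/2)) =-1104.40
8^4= 4096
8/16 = 1/2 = 0.50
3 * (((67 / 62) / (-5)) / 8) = -201 / 2480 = -0.08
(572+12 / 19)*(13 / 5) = 1488.84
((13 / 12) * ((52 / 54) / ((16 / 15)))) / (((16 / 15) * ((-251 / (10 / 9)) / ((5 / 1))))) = -105625 / 5204736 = -0.02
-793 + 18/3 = -787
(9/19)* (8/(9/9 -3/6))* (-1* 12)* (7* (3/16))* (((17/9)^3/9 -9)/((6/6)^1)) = 1515808/1539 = 984.93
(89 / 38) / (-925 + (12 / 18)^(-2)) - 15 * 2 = -2104048 / 70129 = -30.00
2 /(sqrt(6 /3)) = 1.41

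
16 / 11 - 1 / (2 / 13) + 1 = -89 / 22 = -4.05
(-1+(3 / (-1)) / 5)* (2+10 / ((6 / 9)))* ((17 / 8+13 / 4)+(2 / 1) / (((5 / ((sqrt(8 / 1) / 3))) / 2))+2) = -221.12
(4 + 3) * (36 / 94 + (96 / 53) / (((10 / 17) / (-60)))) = -1290.60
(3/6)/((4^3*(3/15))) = 5/128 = 0.04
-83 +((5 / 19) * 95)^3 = 15542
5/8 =0.62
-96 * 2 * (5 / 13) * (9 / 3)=-2880 / 13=-221.54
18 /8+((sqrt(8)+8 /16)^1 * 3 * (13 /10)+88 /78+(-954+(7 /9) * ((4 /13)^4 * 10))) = -1219186081 /1285245+39 * sqrt(2) /5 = -937.57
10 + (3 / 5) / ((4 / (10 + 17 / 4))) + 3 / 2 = 1091 / 80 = 13.64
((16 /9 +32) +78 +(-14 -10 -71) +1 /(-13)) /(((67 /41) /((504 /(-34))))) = -2243192 /14807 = -151.50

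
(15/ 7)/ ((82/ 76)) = 570/ 287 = 1.99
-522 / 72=-29 / 4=-7.25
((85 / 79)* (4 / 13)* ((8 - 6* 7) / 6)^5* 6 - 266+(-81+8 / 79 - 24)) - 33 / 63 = -6974802010 / 582309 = -11977.84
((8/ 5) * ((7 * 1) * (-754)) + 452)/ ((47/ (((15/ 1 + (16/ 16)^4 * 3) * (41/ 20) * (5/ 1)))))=-7373358/ 235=-31375.99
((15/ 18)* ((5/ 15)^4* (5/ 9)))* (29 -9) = 250/ 2187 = 0.11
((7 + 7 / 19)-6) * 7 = 182 / 19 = 9.58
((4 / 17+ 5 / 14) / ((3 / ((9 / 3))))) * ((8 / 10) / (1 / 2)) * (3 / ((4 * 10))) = 423 / 5950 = 0.07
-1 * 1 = -1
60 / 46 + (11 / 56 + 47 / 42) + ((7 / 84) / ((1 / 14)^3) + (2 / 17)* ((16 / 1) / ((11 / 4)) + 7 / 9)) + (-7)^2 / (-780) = 32688929177 / 140900760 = 232.00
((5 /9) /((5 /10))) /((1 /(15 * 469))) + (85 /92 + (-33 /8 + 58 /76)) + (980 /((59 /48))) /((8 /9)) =8711.18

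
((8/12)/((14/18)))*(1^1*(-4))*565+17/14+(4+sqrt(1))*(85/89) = -2406217/1246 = -1931.15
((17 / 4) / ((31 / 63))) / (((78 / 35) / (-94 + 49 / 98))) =-2336565 / 6448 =-362.37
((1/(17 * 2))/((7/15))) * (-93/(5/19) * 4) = -10602/119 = -89.09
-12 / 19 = -0.63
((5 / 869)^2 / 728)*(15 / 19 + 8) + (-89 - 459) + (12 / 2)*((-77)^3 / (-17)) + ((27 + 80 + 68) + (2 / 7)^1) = 4077971369184209 / 25367368312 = 160756.58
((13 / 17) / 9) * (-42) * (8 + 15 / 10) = -1729 / 51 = -33.90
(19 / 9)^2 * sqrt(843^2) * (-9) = -101441 / 3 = -33813.67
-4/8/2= -1/4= -0.25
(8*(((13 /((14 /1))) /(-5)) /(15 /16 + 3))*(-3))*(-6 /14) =-832 /1715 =-0.49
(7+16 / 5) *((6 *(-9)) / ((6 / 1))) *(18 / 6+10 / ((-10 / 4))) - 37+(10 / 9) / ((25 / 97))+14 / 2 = 595 / 9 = 66.11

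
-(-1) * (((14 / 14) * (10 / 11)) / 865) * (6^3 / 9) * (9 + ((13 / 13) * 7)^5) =807168 / 1903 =424.16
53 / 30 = 1.77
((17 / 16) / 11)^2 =289 / 30976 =0.01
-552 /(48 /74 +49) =-20424 /1837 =-11.12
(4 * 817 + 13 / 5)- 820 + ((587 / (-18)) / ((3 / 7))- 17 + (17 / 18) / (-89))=2357.50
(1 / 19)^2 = 0.00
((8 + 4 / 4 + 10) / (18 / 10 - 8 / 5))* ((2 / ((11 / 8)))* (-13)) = -19760 / 11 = -1796.36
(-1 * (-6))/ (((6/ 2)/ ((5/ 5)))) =2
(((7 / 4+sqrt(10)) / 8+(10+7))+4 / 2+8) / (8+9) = sqrt(10) / 136+871 / 544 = 1.62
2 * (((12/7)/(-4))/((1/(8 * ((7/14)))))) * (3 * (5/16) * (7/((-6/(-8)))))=-30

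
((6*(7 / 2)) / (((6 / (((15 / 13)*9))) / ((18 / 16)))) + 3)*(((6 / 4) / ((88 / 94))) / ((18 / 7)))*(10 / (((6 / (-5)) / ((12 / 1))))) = -25028675 / 9152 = -2734.78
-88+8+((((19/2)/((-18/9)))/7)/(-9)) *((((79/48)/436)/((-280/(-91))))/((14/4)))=-59067167687/738339840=-80.00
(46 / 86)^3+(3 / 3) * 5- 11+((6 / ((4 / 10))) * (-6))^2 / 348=40185850 / 2305703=17.43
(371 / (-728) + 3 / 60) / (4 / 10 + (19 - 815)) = 239 / 413712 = 0.00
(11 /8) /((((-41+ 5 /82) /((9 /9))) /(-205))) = 92455 /13428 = 6.89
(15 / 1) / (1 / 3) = 45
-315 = -315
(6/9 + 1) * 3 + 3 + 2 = 10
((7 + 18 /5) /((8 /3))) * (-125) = -3975 /8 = -496.88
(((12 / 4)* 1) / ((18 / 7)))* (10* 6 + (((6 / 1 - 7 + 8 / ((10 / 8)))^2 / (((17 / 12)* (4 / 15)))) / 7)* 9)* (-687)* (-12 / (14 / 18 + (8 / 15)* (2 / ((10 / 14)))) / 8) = 2929165335 / 34748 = 84297.38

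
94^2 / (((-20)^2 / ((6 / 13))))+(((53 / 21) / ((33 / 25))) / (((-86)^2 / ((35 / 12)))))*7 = 29128967323 / 2855595600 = 10.20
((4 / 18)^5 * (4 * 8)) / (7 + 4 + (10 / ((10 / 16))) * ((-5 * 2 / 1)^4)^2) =1024 / 94478400649539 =0.00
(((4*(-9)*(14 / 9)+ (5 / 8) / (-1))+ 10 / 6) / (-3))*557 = 734683 / 72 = 10203.93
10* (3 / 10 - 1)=-7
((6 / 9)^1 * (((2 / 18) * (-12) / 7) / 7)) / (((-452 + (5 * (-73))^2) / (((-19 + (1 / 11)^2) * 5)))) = 30640 / 2361633351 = 0.00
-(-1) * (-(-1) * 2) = 2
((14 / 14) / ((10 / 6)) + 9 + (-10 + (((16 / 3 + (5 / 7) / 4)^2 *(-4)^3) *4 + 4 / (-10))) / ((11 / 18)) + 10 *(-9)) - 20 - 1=-3147107 / 245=-12845.33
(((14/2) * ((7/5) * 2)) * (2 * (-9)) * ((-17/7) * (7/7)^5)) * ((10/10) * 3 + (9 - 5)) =29988/5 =5997.60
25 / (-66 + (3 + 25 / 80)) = -400 / 1003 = -0.40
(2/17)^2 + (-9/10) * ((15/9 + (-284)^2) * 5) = -209790583/578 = -362959.49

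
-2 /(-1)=2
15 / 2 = 7.50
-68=-68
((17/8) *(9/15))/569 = 51/22760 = 0.00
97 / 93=1.04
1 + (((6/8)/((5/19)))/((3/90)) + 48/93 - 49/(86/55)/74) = 17083345/197284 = 86.59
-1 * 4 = -4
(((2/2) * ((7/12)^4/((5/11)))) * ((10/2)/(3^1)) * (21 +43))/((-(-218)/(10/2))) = 132055/211896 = 0.62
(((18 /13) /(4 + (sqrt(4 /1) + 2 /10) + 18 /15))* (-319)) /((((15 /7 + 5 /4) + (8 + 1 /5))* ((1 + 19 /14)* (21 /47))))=-3816400 /780663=-4.89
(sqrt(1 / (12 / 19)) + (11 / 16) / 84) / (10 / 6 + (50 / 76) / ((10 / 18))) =209 / 72800 + 19 * sqrt(57) / 325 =0.44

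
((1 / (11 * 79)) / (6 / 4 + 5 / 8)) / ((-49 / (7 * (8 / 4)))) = -16 / 103411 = -0.00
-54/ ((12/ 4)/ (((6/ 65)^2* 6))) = -3888/ 4225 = -0.92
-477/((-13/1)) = 477/13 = 36.69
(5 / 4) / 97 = 5 / 388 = 0.01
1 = 1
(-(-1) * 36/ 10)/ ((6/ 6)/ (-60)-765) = -216/ 45901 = -0.00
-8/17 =-0.47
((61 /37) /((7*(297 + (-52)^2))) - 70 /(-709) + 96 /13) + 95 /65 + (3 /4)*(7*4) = 214525600755 /7163996203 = 29.94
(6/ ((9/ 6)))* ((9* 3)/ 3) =36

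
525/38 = 13.82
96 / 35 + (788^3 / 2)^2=2094909942599183456 / 35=59854569788548098.74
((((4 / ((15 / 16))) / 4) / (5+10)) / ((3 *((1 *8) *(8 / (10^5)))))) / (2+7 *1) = 1000 / 243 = 4.12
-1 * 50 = -50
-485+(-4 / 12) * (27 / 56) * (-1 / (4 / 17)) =-484.32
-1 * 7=-7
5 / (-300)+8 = 479 / 60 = 7.98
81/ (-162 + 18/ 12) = -54/ 107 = -0.50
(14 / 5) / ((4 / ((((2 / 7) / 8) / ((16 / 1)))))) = 1 / 640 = 0.00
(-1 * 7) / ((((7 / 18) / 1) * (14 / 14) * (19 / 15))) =-270 / 19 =-14.21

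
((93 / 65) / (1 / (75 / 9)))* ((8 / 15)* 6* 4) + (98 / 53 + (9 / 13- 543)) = -267224 / 689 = -387.84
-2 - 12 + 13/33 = -449/33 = -13.61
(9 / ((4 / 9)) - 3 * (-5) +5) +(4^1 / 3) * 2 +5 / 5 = 527 / 12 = 43.92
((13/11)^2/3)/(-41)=-169/14883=-0.01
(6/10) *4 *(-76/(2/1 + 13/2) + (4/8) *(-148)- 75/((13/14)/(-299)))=981936/17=57760.94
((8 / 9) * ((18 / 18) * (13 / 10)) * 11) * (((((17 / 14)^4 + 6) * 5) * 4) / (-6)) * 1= -44904431 / 129654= -346.34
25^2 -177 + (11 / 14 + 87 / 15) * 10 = 3597 / 7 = 513.86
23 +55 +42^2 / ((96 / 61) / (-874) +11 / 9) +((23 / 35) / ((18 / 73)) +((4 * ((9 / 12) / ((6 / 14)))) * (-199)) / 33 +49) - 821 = 288880689473 / 405813870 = 711.86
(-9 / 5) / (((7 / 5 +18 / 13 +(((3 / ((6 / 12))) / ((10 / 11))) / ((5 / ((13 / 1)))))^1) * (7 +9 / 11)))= -6435 / 557452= -0.01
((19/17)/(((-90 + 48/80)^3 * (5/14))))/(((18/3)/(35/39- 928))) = 120222025/177646785147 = 0.00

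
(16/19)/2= 8/19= 0.42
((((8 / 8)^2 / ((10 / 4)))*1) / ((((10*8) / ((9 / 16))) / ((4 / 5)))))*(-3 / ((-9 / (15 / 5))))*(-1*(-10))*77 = 693 / 400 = 1.73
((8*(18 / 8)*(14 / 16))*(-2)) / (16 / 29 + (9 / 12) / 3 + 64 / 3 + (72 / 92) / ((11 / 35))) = -2773386 / 2168099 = -1.28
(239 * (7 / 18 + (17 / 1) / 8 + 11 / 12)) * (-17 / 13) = -77197 / 72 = -1072.18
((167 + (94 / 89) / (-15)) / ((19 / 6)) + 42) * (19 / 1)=800812 / 445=1799.58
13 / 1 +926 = 939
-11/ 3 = -3.67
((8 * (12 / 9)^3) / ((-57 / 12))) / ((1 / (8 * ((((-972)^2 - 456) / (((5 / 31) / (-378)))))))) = 6714791559168 / 95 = 70682016412.29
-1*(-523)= 523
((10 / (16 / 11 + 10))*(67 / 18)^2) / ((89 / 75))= 6172375 / 605556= 10.19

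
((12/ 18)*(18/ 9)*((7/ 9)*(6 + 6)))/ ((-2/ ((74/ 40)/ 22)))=-259/ 495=-0.52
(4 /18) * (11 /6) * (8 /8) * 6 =2.44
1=1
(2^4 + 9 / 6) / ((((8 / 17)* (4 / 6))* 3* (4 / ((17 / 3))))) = 10115 / 384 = 26.34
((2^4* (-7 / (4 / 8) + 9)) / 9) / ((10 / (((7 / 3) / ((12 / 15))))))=-70 / 27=-2.59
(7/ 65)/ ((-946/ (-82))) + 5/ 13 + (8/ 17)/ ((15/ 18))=501056/ 522665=0.96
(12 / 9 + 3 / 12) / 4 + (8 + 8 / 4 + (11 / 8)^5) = 1505105 / 98304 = 15.31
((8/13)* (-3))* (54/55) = -1296/715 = -1.81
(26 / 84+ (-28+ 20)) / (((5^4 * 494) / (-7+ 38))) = -527 / 682500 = -0.00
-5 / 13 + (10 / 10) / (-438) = -2203 / 5694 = -0.39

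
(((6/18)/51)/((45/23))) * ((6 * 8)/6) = 0.03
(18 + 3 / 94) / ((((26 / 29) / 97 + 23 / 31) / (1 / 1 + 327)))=1616045996 / 205249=7873.59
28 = 28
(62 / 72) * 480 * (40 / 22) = 24800 / 33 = 751.52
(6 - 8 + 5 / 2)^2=1 / 4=0.25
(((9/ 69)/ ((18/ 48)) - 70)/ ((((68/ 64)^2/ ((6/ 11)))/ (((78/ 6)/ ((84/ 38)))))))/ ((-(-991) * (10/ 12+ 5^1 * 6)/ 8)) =-4862287872/ 93834336365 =-0.05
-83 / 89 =-0.93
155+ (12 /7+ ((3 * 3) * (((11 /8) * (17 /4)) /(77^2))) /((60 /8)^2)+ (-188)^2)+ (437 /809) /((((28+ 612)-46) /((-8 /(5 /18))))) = 9288066368099 /261630600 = 35500.69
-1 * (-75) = 75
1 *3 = 3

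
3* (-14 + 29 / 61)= -2475 / 61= -40.57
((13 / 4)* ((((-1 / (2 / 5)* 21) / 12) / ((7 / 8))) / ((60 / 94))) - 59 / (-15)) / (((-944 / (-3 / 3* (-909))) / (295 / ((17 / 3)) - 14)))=506373903 / 641920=788.84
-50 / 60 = -5 / 6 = -0.83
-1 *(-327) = 327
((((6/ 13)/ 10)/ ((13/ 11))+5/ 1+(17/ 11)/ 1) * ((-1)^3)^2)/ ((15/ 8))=163208/ 46475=3.51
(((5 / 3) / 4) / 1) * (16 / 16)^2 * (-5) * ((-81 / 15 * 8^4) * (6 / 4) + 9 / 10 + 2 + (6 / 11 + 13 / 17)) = 310171195 / 4488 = 69111.23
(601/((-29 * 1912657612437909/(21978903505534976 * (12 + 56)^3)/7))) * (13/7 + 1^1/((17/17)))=-16907930888737946337280/11289857675697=-1497621261.00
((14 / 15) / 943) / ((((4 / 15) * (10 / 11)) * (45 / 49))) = 3773 / 848700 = 0.00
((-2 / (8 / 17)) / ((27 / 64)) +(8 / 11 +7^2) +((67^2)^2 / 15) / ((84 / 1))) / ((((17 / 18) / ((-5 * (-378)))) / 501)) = 176815335321 / 11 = 16074121392.82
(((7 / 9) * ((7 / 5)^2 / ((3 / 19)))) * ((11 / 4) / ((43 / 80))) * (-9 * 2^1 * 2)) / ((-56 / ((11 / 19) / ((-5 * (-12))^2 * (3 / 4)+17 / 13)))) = 154154 / 22650465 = 0.01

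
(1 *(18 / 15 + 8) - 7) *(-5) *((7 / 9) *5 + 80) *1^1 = -922.78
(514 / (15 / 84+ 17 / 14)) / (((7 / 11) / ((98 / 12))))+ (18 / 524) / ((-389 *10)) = 564719483507 / 119244060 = 4735.83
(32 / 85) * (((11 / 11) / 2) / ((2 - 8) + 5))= -16 / 85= -0.19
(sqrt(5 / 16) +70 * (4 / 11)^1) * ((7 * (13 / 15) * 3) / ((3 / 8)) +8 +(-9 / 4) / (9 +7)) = 54137 * sqrt(5) / 3840 +378959 / 264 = 1466.98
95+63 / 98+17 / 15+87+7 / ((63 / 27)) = 39223 / 210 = 186.78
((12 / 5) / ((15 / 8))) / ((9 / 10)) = 1.42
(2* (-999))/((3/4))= -2664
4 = 4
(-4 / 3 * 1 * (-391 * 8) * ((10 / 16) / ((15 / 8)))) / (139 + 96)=12512 / 2115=5.92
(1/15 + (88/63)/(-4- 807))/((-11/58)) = -962278/2810115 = -0.34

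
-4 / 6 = -2 / 3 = -0.67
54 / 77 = 0.70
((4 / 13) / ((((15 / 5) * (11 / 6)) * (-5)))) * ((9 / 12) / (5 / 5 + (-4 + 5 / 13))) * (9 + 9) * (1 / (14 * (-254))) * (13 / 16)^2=-4563 / 425582080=-0.00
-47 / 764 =-0.06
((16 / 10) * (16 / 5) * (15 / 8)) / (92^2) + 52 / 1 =137543 / 2645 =52.00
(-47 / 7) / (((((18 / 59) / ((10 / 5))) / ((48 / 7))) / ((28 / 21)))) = -177472 / 441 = -402.43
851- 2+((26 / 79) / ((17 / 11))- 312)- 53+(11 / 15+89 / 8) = 79946849 / 161160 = 496.07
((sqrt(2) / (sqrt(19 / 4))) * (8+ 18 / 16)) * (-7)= -511 * sqrt(38) / 76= -41.45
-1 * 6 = -6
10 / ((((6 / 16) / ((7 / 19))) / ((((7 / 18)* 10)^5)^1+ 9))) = 29709856960 / 3365793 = 8827.00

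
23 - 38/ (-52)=23.73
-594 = -594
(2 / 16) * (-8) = -1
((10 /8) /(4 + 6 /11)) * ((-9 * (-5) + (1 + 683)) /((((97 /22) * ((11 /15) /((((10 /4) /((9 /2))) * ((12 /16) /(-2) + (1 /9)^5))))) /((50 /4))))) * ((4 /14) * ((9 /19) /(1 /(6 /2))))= -243566125 /3715488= -65.55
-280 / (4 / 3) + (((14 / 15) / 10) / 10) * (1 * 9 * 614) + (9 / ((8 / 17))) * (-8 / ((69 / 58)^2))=-17624287 / 66125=-266.53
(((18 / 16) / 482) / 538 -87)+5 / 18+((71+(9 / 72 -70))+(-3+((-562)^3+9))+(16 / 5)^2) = -82853514549151763 / 466768800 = -177504397.36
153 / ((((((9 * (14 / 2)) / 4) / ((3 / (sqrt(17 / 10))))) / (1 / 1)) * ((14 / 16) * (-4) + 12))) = 24 * sqrt(170) / 119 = 2.63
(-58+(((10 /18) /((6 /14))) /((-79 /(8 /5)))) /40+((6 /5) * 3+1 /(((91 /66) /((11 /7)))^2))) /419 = -229799010187 /1813233555315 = -0.13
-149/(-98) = 149/98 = 1.52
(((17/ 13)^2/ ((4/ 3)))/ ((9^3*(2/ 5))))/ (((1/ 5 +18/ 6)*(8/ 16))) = 7225/ 2628288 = 0.00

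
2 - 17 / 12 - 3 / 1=-29 / 12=-2.42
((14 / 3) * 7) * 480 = 15680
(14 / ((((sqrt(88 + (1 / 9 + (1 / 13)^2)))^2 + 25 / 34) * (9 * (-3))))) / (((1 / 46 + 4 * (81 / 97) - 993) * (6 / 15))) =179470564 / 12174023004231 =0.00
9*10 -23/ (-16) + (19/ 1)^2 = 7239/ 16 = 452.44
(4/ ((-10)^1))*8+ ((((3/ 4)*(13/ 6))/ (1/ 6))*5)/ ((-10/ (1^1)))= -8.08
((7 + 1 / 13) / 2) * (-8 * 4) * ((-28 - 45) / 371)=107456 / 4823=22.28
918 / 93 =306 / 31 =9.87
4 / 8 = 1 / 2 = 0.50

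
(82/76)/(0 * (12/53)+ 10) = 41/380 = 0.11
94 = 94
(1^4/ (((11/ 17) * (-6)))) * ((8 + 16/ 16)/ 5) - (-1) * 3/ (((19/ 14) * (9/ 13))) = 17113/ 6270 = 2.73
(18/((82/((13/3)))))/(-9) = -13/123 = -0.11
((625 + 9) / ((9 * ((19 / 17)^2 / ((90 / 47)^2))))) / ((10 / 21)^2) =727223994 / 797449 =911.94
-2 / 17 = -0.12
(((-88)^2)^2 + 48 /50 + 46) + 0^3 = 1499239574 /25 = 59969582.96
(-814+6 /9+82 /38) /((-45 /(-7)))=-323659 /2565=-126.18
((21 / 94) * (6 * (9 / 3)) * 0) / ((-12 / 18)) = 0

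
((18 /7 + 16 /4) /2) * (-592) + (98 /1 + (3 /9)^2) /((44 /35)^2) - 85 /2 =-1925.56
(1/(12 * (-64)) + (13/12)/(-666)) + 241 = 61633555/255744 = 241.00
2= 2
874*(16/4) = 3496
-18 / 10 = -9 / 5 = -1.80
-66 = -66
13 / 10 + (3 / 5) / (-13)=163 / 130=1.25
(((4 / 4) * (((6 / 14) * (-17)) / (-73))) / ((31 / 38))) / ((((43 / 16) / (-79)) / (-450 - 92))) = 1327700544 / 681163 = 1949.17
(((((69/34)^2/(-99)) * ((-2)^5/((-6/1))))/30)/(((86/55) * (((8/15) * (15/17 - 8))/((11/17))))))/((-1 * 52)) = -2645/170597856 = -0.00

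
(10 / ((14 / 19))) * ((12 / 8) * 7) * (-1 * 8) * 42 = -47880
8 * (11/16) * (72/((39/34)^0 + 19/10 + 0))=3960/29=136.55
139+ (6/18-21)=355/3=118.33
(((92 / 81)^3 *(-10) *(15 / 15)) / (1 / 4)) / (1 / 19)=-591802880 / 531441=-1113.58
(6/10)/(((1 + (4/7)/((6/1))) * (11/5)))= 63/253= 0.25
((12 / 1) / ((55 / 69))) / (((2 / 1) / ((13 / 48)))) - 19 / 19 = 457 / 440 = 1.04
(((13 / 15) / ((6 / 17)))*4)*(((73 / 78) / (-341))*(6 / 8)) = -1241 / 61380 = -0.02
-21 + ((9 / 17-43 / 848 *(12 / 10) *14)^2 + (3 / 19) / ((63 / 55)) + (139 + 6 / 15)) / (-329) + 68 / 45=-2546499290475877 / 127879114885200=-19.91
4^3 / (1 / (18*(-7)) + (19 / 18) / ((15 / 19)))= 7560 / 157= 48.15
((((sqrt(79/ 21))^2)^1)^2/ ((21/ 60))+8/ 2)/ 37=137168/ 114219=1.20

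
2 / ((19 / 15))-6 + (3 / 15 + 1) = -306 / 95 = -3.22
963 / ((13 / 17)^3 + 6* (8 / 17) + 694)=1577073 / 1141897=1.38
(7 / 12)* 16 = 28 / 3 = 9.33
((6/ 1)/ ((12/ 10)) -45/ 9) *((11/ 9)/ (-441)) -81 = -81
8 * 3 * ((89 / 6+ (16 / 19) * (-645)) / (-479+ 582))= -240916 / 1957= -123.10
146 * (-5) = -730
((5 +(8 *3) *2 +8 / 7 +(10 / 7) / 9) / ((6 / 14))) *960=121635.56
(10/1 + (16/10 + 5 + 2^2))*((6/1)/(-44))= -309/110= -2.81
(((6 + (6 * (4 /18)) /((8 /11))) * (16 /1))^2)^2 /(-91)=-19987173376 /7371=-2711595.90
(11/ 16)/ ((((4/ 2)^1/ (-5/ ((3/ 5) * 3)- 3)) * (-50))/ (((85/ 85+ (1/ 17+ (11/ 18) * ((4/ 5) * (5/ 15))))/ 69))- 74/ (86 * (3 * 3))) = 38794041/ 55149651604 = 0.00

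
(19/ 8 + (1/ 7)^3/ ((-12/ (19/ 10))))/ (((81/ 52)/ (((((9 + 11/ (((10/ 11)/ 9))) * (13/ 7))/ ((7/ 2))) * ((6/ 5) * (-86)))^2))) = 163521688136843712/ 2573571875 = 63538807.57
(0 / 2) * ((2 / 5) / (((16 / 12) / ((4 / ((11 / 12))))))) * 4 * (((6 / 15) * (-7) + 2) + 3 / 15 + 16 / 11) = 0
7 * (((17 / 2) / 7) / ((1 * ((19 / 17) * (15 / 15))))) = 289 / 38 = 7.61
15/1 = 15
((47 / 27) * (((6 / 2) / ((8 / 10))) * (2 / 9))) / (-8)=-235 / 1296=-0.18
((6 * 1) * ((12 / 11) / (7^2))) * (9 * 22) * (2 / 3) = 864 / 49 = 17.63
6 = 6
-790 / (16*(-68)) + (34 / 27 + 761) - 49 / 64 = 22390967 / 29376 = 762.22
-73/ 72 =-1.01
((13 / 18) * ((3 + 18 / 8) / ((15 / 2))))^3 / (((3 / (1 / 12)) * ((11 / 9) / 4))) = 753571 / 64152000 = 0.01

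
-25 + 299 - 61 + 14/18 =1924/9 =213.78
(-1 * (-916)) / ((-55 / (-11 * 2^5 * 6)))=175872 / 5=35174.40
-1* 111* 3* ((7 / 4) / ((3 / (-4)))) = 777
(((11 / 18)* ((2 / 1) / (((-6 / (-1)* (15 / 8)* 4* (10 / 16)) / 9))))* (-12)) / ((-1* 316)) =88 / 5925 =0.01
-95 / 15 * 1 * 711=-4503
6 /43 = 0.14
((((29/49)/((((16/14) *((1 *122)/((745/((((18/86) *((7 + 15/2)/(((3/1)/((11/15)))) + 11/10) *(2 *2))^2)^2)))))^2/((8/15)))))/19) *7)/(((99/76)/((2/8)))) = 102883625147837928912109375/8437549179011872008858400456704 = 0.00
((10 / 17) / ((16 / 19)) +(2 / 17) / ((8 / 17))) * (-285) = -36765 / 136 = -270.33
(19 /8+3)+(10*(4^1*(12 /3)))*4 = 5163 /8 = 645.38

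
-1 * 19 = -19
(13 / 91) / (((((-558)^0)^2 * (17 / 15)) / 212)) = 3180 / 119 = 26.72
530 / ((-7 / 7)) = -530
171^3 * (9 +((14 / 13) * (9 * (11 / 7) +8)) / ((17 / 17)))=2135090097 / 13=164237699.77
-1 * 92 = -92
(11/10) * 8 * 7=308/5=61.60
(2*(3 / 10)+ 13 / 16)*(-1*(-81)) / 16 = 9153 / 1280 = 7.15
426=426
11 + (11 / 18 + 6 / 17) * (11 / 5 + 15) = 4220 / 153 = 27.58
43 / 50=0.86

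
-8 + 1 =-7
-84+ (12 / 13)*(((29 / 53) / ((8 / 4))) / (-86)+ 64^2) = 8425281 / 2279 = 3696.92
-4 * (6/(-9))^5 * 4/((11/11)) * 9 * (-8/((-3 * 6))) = 2048/243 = 8.43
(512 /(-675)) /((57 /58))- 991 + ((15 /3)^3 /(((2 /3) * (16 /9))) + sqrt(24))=-1091216347 /1231200 + 2 * sqrt(6)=-881.40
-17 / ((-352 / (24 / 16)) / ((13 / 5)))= 663 / 3520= 0.19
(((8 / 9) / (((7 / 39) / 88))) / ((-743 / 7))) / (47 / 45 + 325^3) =-17160 / 143470111787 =-0.00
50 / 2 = 25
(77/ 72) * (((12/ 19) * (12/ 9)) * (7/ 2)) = 3.15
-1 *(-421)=421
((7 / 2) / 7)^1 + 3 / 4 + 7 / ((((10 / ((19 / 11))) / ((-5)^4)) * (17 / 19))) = 632685 / 748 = 845.84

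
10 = 10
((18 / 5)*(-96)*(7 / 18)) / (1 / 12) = -8064 / 5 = -1612.80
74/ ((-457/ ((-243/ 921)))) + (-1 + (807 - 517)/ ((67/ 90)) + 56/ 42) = 389.93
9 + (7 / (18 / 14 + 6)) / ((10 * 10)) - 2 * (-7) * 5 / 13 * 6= 2739337 / 66300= 41.32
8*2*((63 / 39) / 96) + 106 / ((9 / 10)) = 27623 / 234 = 118.05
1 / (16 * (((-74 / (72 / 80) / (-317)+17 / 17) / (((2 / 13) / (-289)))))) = -2853 / 107991208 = -0.00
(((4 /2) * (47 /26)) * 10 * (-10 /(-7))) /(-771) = -4700 /70161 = -0.07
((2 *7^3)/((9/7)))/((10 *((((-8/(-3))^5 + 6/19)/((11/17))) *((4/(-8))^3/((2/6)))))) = -2580732/3788875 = -0.68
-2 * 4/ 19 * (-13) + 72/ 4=446/ 19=23.47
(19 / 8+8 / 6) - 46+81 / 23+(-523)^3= -78966749585 / 552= -143055705.77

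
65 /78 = 5 /6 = 0.83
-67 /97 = -0.69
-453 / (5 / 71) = -32163 / 5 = -6432.60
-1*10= -10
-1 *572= -572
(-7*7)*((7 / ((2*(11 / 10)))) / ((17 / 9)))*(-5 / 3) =25725 / 187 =137.57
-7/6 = -1.17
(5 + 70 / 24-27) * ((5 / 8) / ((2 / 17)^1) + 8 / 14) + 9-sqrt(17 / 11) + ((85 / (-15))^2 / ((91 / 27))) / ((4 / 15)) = -1180355 / 17472-sqrt(187) / 11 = -68.80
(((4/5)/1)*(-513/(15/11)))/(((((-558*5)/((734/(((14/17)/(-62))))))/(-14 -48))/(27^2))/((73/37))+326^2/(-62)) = 17209305371016/98016247910675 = 0.18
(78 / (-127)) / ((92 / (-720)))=14040 / 2921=4.81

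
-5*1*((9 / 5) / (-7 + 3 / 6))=18 / 13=1.38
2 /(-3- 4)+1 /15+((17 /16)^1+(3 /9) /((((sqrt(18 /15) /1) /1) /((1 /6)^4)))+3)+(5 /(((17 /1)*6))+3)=sqrt(30) /23328+196849 /28560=6.89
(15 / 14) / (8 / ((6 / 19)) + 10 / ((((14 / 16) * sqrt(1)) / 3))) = 0.02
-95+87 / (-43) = -97.02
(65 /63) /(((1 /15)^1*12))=325 /252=1.29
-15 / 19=-0.79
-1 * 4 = -4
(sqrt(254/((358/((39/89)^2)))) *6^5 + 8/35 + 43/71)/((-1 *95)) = -303264 *sqrt(22733)/1513445 - 2073/236075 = -30.22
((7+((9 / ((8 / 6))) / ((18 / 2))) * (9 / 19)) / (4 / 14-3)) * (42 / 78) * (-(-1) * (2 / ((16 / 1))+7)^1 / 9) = -2107 / 1824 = -1.16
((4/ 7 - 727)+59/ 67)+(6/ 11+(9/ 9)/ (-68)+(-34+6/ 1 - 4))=-265570727/ 350812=-757.02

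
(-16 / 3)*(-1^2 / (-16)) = -0.33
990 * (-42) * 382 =-15883560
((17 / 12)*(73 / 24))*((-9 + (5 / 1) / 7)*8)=-35989 / 126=-285.63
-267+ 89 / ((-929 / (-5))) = -247598 / 929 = -266.52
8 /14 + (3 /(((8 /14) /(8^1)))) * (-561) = -164930 /7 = -23561.43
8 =8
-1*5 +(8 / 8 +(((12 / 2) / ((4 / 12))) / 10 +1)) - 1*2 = -16 / 5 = -3.20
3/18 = 1/6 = 0.17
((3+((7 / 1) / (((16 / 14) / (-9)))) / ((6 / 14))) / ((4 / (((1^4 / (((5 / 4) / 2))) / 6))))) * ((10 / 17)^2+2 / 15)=-69613 / 17340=-4.01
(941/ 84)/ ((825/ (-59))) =-55519/ 69300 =-0.80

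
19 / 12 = 1.58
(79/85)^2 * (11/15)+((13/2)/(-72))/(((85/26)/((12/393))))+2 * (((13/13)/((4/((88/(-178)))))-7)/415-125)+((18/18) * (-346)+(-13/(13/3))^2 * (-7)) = -414295970746943/629244974250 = -658.40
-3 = -3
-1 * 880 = -880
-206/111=-1.86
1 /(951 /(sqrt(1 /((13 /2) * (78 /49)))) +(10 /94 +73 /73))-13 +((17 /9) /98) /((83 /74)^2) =-3073599630337012057 /236709710447619591 +14705313 * sqrt(3) /77915040359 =-12.98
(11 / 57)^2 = 121 / 3249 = 0.04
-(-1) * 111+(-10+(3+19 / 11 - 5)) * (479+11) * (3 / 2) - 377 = -85981 / 11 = -7816.45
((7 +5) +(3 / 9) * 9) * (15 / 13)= 225 / 13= 17.31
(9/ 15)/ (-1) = -3/ 5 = -0.60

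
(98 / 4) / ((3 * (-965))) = -49 / 5790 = -0.01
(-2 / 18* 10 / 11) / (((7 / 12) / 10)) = -400 / 231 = -1.73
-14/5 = -2.80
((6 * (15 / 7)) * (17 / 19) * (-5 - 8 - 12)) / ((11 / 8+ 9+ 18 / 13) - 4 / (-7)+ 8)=-14.15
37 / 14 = 2.64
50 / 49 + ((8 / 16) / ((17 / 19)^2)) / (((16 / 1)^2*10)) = 74001689 / 72504320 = 1.02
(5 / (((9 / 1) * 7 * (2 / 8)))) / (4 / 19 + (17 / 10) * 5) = 760 / 20853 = 0.04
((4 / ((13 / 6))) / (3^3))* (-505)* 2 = -8080 / 117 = -69.06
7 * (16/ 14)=8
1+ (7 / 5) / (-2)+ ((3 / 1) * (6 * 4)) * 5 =3603 / 10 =360.30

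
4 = 4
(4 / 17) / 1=4 / 17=0.24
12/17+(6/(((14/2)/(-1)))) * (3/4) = 15/238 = 0.06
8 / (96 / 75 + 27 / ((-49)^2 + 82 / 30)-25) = -7211200 / 21371083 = -0.34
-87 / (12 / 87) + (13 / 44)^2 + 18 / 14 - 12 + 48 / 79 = -686012843 / 1070608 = -640.77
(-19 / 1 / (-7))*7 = 19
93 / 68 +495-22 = 32257 / 68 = 474.37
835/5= 167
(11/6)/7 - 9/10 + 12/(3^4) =-463/945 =-0.49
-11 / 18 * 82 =-451 / 9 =-50.11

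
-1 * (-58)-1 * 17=41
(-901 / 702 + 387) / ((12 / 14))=1895411 / 4212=450.00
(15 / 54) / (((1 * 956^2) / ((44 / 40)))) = 11 / 32901696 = 0.00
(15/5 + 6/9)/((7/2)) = 22/21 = 1.05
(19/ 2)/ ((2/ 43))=817/ 4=204.25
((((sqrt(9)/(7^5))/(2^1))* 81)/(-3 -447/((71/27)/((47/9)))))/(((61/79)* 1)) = -454329/43223570320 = -0.00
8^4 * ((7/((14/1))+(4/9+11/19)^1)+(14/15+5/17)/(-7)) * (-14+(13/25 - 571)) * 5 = -8208919666688/508725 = -16136261.57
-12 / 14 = -6 / 7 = -0.86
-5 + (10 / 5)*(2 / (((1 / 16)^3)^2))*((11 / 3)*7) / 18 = 2583691129 / 27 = 95692264.04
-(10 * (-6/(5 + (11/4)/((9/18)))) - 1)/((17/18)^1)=846/119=7.11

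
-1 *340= -340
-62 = -62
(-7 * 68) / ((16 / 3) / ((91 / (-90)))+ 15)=-43316 / 885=-48.94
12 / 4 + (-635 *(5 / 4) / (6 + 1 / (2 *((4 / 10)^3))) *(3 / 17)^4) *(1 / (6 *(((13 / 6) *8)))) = 1439477823 / 479911666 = 3.00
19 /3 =6.33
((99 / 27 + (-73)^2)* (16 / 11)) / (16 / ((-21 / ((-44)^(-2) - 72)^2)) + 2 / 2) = -5451094528 / 2774990215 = -1.96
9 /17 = 0.53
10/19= 0.53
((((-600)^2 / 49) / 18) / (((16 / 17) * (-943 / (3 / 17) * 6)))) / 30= -125 / 277242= -0.00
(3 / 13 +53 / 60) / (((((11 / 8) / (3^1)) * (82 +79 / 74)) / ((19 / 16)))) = 55537 / 1598220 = 0.03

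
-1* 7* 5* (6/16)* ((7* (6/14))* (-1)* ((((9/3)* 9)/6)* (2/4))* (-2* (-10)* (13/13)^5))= 14175/8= 1771.88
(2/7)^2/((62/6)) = 12/1519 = 0.01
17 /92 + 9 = 845 /92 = 9.18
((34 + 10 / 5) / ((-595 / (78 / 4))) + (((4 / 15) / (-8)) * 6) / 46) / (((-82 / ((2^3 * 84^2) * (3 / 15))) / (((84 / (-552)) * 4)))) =-914768064 / 9217825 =-99.24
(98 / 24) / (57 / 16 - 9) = -196 / 261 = -0.75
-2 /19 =-0.11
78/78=1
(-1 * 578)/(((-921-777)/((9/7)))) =867/1981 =0.44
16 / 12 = 1.33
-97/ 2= -48.50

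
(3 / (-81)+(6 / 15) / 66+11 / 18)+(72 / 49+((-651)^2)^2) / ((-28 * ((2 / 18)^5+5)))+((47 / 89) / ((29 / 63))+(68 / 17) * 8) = -1991805963313234766747677 / 1552575011830920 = -1282904818.21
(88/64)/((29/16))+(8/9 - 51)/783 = 4895/7047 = 0.69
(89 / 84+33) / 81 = 2861 / 6804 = 0.42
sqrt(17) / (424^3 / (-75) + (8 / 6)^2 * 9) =-75 * sqrt(17) / 76223824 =-0.00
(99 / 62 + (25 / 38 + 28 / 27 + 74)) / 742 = 614585 / 5900013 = 0.10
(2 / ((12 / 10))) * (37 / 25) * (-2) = -74 / 15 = -4.93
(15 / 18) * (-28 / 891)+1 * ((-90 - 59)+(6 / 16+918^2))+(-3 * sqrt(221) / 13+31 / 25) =450441444379 / 534600 - 3 * sqrt(221) / 13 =842573.16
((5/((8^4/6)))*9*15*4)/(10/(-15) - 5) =-0.70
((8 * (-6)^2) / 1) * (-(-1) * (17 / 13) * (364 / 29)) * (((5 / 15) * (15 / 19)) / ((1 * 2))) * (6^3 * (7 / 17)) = 30481920 / 551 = 55321.09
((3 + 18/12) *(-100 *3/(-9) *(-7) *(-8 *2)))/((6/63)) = 176400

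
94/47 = 2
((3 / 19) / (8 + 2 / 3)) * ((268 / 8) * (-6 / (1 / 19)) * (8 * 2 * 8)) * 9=-1041984 / 13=-80152.62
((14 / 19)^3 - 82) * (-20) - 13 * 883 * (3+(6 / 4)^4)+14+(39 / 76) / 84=-34916372059 / 384104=-90903.43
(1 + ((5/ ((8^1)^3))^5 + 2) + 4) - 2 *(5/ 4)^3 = 108851651152949/ 35184372088832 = 3.09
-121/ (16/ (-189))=22869/ 16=1429.31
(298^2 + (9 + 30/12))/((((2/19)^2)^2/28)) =162043346857/8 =20255418357.12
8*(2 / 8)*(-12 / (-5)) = 24 / 5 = 4.80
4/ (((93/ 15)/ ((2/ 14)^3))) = 20/ 10633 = 0.00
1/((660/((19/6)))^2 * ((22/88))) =361/3920400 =0.00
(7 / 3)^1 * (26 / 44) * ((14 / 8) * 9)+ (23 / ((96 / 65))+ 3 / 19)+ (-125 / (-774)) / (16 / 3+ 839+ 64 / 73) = 1993377216511 / 53232085984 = 37.45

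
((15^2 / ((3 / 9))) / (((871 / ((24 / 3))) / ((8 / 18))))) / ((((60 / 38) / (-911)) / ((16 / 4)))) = -5538880 / 871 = -6359.22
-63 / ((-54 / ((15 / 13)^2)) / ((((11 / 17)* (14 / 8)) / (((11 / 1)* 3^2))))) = 1225 / 68952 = 0.02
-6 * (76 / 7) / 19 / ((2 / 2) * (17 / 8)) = -192 / 119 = -1.61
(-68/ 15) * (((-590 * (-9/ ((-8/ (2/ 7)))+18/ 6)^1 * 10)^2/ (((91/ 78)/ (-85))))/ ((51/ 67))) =57153442485000/ 343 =166628112201.17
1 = 1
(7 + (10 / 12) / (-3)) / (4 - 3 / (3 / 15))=-0.61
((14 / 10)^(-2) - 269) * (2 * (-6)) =157872 / 49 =3221.88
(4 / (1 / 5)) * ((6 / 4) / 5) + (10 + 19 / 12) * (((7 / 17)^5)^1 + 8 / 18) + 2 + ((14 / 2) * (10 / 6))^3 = 81847565999 / 51114852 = 1601.25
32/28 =8/7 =1.14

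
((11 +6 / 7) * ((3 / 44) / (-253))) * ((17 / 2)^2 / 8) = -71961 / 2493568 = -0.03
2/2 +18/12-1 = 3/2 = 1.50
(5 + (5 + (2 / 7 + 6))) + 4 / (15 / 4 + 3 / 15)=9566 / 553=17.30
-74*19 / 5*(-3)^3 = 37962 / 5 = 7592.40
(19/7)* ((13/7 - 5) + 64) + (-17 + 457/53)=407226/2597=156.81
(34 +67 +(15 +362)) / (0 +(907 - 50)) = 478 / 857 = 0.56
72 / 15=24 / 5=4.80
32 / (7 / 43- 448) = -1376 / 19257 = -0.07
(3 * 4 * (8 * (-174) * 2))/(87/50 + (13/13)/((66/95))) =-27561600/2623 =-10507.66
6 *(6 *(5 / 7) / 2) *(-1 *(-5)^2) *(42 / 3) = -4500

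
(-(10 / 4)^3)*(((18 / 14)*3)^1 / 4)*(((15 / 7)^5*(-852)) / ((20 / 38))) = 2074403671875 / 1882384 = 1102008.77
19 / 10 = 1.90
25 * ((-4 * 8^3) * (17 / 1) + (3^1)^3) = -869725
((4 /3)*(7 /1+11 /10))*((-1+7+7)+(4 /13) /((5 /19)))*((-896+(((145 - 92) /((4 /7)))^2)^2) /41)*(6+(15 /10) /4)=4805227417060917 /2728960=1760827354.40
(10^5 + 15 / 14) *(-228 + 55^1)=-242202595 / 14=-17300185.36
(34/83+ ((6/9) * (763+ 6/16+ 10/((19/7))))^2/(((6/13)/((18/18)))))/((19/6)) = 14667858538007/81978768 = 178922.65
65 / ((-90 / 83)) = -1079 / 18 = -59.94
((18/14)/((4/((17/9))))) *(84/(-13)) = -51/13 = -3.92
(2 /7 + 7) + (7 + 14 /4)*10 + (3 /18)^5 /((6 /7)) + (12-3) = 39610993 /326592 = 121.29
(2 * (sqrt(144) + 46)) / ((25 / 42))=4872 / 25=194.88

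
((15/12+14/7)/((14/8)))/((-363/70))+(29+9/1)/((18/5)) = 11105/1089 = 10.20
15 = 15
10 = 10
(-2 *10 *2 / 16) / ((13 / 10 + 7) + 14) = -25 / 223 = -0.11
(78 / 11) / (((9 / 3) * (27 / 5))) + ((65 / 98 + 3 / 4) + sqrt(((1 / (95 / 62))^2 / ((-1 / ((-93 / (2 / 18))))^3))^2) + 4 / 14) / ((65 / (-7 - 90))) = -12727526511871398973 / 34148614500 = -372709894.62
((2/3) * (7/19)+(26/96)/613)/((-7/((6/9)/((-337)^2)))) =-45853/222220008024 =-0.00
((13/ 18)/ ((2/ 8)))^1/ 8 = 13/ 36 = 0.36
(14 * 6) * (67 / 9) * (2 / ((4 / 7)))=6566 / 3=2188.67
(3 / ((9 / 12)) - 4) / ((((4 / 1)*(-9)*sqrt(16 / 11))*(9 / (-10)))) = 0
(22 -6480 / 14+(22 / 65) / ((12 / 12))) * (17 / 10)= -1703706 / 2275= -748.88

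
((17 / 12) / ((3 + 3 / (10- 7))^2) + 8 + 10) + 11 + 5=6545 / 192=34.09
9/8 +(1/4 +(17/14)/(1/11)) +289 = 17009/56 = 303.73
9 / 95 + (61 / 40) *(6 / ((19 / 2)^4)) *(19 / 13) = 0.10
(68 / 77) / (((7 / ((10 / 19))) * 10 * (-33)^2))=68 / 11152449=0.00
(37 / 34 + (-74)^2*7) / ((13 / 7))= 9123275 / 442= 20640.89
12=12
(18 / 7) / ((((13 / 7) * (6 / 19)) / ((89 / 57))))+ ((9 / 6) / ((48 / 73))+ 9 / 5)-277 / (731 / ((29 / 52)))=16293579 / 1520480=10.72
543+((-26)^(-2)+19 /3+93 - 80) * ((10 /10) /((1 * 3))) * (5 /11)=36535787 /66924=545.93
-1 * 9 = -9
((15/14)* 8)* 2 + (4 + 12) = 232/7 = 33.14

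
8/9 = 0.89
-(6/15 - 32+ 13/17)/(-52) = -2621/4420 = -0.59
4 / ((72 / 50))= 25 / 9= 2.78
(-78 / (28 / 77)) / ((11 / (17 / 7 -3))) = 78 / 7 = 11.14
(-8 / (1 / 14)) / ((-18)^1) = 56 / 9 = 6.22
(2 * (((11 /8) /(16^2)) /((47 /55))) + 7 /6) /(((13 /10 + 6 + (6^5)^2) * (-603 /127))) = -0.00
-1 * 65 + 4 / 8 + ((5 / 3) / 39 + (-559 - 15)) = -149399 / 234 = -638.46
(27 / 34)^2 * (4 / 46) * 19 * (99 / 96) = 457083 / 425408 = 1.07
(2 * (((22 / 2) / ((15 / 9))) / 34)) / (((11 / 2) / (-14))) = -84 / 85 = -0.99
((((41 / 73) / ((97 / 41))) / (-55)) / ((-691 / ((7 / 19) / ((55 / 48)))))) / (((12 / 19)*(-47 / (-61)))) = 2871148 / 695658151925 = 0.00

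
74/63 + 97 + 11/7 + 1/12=25157/252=99.83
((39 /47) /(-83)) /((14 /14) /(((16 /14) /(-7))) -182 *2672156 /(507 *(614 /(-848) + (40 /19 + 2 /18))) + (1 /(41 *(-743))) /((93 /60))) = 1444021504536 /92843841126349380481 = 0.00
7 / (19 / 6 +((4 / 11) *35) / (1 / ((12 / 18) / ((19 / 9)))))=8778 / 9011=0.97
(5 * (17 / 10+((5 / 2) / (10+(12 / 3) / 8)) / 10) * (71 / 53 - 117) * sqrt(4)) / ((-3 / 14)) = 9304.23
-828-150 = -978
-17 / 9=-1.89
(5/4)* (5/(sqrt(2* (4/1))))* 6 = 75* sqrt(2)/8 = 13.26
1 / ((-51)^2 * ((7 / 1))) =1 / 18207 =0.00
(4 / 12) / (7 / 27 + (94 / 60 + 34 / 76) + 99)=855 / 259766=0.00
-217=-217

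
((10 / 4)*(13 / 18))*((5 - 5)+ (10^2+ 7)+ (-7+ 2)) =1105 / 6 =184.17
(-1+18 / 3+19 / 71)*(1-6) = -1870 / 71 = -26.34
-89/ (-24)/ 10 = 89/ 240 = 0.37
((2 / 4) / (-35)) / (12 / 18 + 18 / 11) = -0.01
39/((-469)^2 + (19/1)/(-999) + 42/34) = 662337/3735618319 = 0.00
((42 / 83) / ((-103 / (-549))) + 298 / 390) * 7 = 40390777 / 1667055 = 24.23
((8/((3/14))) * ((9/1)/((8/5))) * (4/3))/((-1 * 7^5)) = -0.02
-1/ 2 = -0.50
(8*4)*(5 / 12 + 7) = 712 / 3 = 237.33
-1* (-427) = 427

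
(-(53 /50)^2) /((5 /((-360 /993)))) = 16854 /206875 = 0.08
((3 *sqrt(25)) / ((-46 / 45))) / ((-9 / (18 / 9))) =75 / 23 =3.26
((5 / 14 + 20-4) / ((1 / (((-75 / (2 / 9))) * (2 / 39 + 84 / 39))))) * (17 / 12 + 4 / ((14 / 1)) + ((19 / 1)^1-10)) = -663933975 / 5096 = -130285.32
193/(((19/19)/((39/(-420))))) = -2509/140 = -17.92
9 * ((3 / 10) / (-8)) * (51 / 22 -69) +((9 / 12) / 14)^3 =217375677 / 9658880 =22.51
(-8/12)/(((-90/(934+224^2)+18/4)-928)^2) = -208978568/267342782403675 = -0.00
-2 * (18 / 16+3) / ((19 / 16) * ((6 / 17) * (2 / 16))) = -157.47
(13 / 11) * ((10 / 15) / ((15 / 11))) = 26 / 45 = 0.58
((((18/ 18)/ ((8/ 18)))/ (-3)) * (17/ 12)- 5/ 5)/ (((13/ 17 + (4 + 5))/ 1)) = -561/ 2656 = -0.21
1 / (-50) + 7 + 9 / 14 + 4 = 2034 / 175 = 11.62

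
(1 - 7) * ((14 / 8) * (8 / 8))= -21 / 2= -10.50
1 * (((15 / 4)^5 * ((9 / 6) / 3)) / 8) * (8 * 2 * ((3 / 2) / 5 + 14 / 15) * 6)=5619375 / 1024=5487.67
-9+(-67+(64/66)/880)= -137938/1815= -76.00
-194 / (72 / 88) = -2134 / 9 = -237.11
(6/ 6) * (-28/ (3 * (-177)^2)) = -0.00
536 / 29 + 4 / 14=3810 / 203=18.77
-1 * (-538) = 538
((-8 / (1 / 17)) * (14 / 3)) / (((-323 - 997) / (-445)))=-213.96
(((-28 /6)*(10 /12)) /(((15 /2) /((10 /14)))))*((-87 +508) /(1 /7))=-29470 /27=-1091.48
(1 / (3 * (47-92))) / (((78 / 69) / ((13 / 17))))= -23 / 4590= -0.01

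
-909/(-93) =303/31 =9.77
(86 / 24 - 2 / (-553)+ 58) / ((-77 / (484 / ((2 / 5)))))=-22478005 / 23226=-967.79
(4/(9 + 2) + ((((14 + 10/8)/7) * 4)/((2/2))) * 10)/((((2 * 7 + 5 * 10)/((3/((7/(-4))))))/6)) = -30321/2156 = -14.06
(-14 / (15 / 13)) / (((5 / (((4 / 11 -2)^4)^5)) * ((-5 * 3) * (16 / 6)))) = 96674124641003592822816768 / 84093749366570001150125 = 1149.60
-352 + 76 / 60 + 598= 3709 / 15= 247.27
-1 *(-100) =100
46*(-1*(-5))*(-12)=-2760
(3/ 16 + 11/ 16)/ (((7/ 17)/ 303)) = 5151/ 8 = 643.88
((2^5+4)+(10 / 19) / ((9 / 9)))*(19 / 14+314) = 1532005 / 133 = 11518.83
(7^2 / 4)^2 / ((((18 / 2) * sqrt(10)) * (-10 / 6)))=-2401 * sqrt(10) / 2400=-3.16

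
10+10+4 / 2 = 22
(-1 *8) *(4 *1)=-32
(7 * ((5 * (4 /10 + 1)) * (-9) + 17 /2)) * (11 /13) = -8393 /26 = -322.81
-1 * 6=-6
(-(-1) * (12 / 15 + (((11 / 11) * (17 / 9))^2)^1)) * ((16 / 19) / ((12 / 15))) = 7076 / 1539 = 4.60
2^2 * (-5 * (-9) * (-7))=-1260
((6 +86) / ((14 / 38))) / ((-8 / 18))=-3933 / 7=-561.86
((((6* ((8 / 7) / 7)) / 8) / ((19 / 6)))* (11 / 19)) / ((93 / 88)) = 11616 / 548359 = 0.02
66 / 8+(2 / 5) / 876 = 36137 / 4380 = 8.25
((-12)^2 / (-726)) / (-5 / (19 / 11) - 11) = 0.01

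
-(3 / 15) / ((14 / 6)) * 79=-237 / 35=-6.77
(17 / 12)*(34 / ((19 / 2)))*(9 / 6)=289 / 38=7.61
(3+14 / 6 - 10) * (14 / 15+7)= -1666 / 45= -37.02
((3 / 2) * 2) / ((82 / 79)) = 2.89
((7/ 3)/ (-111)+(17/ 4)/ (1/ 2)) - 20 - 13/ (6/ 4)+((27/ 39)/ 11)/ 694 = -333575674/ 16523793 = -20.19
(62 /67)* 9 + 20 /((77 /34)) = 88526 /5159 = 17.16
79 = 79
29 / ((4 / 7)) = 203 / 4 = 50.75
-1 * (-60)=60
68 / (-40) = -17 / 10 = -1.70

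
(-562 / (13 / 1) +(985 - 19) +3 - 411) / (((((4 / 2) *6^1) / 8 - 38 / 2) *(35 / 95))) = -36328 / 455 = -79.84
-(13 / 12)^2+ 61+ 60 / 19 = 172325 / 2736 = 62.98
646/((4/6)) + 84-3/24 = 8423/8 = 1052.88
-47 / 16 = -2.94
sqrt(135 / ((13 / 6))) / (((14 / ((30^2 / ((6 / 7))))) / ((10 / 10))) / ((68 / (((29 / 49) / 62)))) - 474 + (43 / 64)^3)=-4569307545600 * sqrt(130) / 3126450772337789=-0.02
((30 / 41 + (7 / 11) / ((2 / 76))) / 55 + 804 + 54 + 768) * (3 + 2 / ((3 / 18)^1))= 121032498 / 4961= 24396.79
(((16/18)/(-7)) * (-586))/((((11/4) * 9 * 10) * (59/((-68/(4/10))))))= -0.87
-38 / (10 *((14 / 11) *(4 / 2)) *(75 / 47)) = -9823 / 10500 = -0.94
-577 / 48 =-12.02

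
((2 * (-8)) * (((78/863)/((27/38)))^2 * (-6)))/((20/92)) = 7.15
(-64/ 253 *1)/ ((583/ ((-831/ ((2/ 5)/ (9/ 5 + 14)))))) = 2100768/ 147499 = 14.24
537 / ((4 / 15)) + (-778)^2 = 2429191 / 4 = 607297.75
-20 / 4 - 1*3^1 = -8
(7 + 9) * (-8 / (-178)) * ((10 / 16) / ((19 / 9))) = 0.21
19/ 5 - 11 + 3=-21/ 5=-4.20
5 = 5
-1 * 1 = -1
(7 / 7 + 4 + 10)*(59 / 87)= 295 / 29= 10.17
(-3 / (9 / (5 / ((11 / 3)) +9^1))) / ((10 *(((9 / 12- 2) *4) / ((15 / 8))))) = 57 / 440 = 0.13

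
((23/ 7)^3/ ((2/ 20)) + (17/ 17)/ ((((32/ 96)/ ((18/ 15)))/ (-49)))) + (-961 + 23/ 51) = -68417396/ 87465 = -782.23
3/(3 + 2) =3/5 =0.60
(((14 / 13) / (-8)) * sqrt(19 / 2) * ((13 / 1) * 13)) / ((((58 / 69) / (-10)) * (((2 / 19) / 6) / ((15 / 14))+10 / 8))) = 26842725 * sqrt(38) / 251198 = 658.72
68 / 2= 34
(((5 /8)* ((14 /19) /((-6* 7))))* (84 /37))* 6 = -105 /703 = -0.15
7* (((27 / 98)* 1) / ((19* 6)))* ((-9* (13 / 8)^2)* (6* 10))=-205335 / 8512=-24.12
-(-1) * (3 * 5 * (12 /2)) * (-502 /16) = -11295 /4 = -2823.75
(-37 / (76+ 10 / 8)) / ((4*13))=-37 / 4017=-0.01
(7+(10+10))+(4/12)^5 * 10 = 6571/243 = 27.04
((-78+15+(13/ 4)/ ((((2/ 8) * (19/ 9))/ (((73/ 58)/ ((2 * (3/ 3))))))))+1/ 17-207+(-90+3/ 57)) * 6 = -40017321/ 18734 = -2136.08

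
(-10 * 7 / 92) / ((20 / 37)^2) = -9583 / 3680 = -2.60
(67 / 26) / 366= 67 / 9516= 0.01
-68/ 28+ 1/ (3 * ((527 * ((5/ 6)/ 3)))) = -44753/ 18445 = -2.43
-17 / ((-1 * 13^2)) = 17 / 169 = 0.10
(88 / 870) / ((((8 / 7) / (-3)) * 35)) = -11 / 1450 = -0.01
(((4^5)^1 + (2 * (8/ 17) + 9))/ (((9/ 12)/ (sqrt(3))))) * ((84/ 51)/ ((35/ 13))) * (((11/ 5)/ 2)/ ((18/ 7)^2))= 3041038 * sqrt(3)/ 21675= 243.01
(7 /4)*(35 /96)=245 /384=0.64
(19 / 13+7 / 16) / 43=395 / 8944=0.04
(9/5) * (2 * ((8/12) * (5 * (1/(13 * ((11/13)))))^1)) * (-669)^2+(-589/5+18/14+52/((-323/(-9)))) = 60701816306/124355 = 488133.30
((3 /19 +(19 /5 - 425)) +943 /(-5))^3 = -194265499151296 /857375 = -226581716.46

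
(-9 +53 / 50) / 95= -397 / 4750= -0.08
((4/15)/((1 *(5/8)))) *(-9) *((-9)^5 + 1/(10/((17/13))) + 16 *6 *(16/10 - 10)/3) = 370142256/1625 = 227779.85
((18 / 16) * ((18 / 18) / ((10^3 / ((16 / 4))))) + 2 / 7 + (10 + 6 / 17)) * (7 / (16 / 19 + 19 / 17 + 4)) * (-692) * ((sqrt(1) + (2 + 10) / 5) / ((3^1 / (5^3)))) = -47181824803 / 38500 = -1225501.94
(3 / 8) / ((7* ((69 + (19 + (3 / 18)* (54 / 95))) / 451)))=128535 / 468664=0.27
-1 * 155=-155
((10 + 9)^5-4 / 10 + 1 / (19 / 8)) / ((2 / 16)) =1881835256 / 95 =19808792.17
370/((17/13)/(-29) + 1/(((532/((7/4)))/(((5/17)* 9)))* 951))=-228520329440/27844697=-8206.96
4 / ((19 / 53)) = 212 / 19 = 11.16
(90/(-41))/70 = -9/287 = -0.03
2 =2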